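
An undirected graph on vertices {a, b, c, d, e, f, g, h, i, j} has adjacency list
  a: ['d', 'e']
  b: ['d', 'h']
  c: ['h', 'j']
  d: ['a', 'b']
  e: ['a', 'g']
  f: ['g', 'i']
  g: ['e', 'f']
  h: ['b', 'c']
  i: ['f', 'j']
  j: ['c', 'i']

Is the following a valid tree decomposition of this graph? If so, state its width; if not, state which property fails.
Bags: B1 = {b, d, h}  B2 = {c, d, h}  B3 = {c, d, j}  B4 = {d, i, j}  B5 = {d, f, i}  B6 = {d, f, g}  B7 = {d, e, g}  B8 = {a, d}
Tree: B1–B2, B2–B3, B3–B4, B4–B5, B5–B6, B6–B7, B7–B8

No — edge (e,a) lies in no bag.

A tree decomposition must satisfy three properties: every vertex lies in some bag; for every edge, both endpoints lie together in some bag; and for every vertex, the bags containing it form a connected subtree. Here edge (e,a) lies in no bag, so the decomposition is invalid.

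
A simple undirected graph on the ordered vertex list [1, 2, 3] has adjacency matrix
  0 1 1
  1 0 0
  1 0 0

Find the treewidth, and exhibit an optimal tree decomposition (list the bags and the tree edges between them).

Treewidth 1.
Bags: B1 = {1, 3}  B2 = {1, 2}
Tree: B1–B2

The largest bag has 2 vertices, giving width 1; this decomposition certifies tw(G) ≤ 1. G has an edge, so its treewidth is at least 1. Combining the bounds, tw(G) = 1.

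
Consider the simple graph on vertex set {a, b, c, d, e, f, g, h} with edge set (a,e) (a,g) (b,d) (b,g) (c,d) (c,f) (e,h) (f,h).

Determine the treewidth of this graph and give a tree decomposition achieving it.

Every bag has size at most 3, so the width is 3 − 1 = 2 and tw(G) ≤ 2. For the lower bound, G contains the cycle h–e–a–g–b–d–c–f–h, so G is not a forest; only forests have treewidth ≤ 1, hence tw(G) ≥ 2. Hence tw(G) = 2 exactly.

Treewidth 2.
One optimal decomposition is:
Bags: B1 = {a, e, h}  B2 = {a, g, h}  B3 = {b, g, h}  B4 = {b, d, h}  B5 = {c, d, h}  B6 = {c, f, h}
Tree: B1–B2, B2–B3, B3–B4, B4–B5, B5–B6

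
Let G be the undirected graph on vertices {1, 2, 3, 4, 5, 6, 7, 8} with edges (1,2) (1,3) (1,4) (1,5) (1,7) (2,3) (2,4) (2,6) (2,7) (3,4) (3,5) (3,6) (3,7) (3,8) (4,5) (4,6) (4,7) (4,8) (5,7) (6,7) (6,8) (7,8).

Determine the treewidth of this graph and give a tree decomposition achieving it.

Treewidth 4.
Bags: B1 = {1, 2, 3, 4, 7}  B2 = {2, 3, 4, 6, 7}  B3 = {3, 4, 6, 7, 8}  B4 = {1, 3, 4, 5, 7}
Tree: B1–B2, B2–B3, B1–B4

The largest bag has 5 vertices, giving width 4; this decomposition certifies tw(G) ≤ 4. For the lower bound, the 5 vertices {3, 4, 6, 7, 8} are pairwise adjacent, and any tree decomposition puts a clique entirely inside one bag — forcing width ≥ 4. Combining the bounds, tw(G) = 4.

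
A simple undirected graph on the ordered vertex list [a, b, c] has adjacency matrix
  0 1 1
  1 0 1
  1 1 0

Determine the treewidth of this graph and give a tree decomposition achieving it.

With just one bag of size 3, the width is 3 − 1 = 2, so tw(G) ≤ 2. On the other hand G contains the 3-clique {a, b, c}. A clique must lie in a single bag of any decomposition, so no decomposition can have width below 2. Therefore the treewidth is 2.

Treewidth 2.
One optimal decomposition is:
Bags: B1 = {a, b, c}
Tree: (single bag)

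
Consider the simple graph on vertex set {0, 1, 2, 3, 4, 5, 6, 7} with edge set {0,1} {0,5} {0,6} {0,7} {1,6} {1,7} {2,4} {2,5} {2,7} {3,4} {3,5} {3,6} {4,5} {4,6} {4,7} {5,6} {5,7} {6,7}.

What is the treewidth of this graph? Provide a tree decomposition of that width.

Treewidth 3.
Bags: B1 = {3, 4, 5, 6}  B2 = {4, 5, 6, 7}  B3 = {0, 5, 6, 7}  B4 = {0, 1, 6, 7}  B5 = {2, 4, 5, 7}
Tree: B1–B2, B2–B3, B3–B4, B2–B5

Every bag has size at most 4, so the width is 4 − 1 = 3 and tw(G) ≤ 3. Conversely, {0, 1, 6, 7} is a clique of size 4, and the vertices of any clique must share a bag in every tree decomposition; so some bag has ≥ 4 vertices and tw(G) ≥ 3. Combining the bounds, tw(G) = 3.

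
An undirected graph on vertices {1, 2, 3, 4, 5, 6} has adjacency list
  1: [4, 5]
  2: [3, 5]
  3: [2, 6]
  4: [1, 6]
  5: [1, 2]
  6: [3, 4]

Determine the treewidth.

A width-2 tree decomposition is:
Bags: B1 = {2, 3, 6}  B2 = {2, 5, 6}  B3 = {1, 5, 6}  B4 = {1, 4, 6}
Tree: B1–B2, B2–B3, B3–B4
Each bag holds 3 vertices, so the decomposition has width 2, which upper-bounds the treewidth. Since 6–3–2–5–1–4–6 is a cycle in G, G is not acyclic. Forests are exactly the graphs of treewidth ≤ 1, so tw(G) ≥ 2. The upper and lower bounds meet at 2, so that is the treewidth.

2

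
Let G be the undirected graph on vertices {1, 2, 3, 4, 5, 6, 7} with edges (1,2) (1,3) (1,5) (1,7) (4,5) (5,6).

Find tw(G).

1

A width-1 tree decomposition is:
Bags: B1 = {1, 5}  B2 = {1, 7}  B3 = {1, 3}  B4 = {1, 2}  B5 = {4, 5}  B6 = {5, 6}
Tree: B1–B2, B1–B3, B1–B4, B1–B5, B1–B6
The largest bag has 2 vertices, giving width 1; this decomposition certifies tw(G) ≤ 1. Since G has at least one edge (e.g. 1–5), it is not an edgeless graph, so tw(G) ≥ 1. Hence tw(G) = 1 exactly.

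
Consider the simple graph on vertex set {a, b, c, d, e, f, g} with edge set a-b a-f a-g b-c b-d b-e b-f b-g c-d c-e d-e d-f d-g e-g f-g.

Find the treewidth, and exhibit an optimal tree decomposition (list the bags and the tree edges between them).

The largest bag has 4 vertices, giving width 3; this decomposition certifies tw(G) ≤ 3. For the lower bound, the 4 vertices {b, d, e, g} are pairwise adjacent, and any tree decomposition puts a clique entirely inside one bag — forcing width ≥ 3. Combining the bounds, tw(G) = 3.

Treewidth 3.
One such decomposition:
Bags: B1 = {b, c, d, e}  B2 = {b, d, e, g}  B3 = {b, d, f, g}  B4 = {a, b, f, g}
Tree: B1–B2, B2–B3, B3–B4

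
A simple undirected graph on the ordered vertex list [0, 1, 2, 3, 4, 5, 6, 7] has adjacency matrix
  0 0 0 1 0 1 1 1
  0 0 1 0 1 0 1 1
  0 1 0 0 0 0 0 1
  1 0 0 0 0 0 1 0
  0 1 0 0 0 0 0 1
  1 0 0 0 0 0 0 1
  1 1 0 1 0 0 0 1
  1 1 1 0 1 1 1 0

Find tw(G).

2

A width-2 tree decomposition is:
Bags: B1 = {1, 6, 7}  B2 = {0, 6, 7}  B3 = {0, 5, 7}  B4 = {0, 3, 6}  B5 = {1, 2, 7}  B6 = {1, 4, 7}
Tree: B1–B2, B2–B3, B2–B4, B1–B5, B1–B6
Each bag holds 3 vertices, so the decomposition has width 2, which upper-bounds the treewidth. On the other hand G contains the 3-clique {0, 3, 6}. A clique must lie in a single bag of any decomposition, so no decomposition can have width below 2. Hence tw(G) = 2 exactly.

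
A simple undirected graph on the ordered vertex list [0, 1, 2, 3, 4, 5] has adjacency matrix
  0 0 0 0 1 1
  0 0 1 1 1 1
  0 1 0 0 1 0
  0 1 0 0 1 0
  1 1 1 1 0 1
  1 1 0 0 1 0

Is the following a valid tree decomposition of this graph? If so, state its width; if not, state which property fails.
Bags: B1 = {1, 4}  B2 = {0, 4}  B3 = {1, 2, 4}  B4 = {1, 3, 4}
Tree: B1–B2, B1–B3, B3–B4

No — vertex 5 appears in no bag.

A tree decomposition must satisfy three properties: every vertex lies in some bag; for every edge, both endpoints lie together in some bag; and for every vertex, the bags containing it form a connected subtree. Here vertex 5 appears in no bag, so the decomposition is invalid.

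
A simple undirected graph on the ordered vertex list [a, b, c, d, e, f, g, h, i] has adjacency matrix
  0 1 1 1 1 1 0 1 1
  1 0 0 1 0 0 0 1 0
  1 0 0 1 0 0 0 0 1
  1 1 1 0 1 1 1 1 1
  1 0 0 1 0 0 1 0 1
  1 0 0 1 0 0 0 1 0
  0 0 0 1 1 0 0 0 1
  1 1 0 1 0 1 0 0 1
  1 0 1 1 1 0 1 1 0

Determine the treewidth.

A width-3 tree decomposition is:
Bags: B1 = {a, d, e, i}  B2 = {d, e, g, i}  B3 = {a, c, d, i}  B4 = {a, d, h, i}  B5 = {a, b, d, h}  B6 = {a, d, f, h}
Tree: B1–B2, B1–B3, B1–B4, B4–B5, B5–B6
Every bag has size at most 4, so the width is 4 − 1 = 3 and tw(G) ≤ 3. For the lower bound, the 4 vertices {d, e, g, i} are pairwise adjacent, and any tree decomposition puts a clique entirely inside one bag — forcing width ≥ 3. Combining the bounds, tw(G) = 3.

3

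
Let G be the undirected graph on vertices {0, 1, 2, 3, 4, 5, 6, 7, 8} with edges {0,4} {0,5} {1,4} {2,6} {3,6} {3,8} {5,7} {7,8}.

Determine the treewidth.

1

A width-1 tree decomposition is:
Bags: B1 = {1, 4}  B2 = {0, 4}  B3 = {0, 5}  B4 = {5, 7}  B5 = {7, 8}  B6 = {3, 8}  B7 = {3, 6}  B8 = {2, 6}
Tree: B1–B2, B2–B3, B3–B4, B4–B5, B5–B6, B6–B7, B7–B8
Each bag holds 2 vertices, so the decomposition has width 1, which upper-bounds the treewidth. Since G has at least one edge (e.g. 1–4), it is not an edgeless graph, so tw(G) ≥ 1. Hence tw(G) = 1 exactly.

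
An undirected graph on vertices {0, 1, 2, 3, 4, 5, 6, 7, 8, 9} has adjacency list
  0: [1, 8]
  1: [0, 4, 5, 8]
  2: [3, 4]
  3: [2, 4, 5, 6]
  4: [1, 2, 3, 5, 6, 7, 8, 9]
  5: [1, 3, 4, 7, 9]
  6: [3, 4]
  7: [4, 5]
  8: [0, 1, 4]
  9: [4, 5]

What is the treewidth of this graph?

2

A width-2 tree decomposition is:
Bags: B1 = {4, 5, 9}  B2 = {1, 4, 5}  B3 = {3, 4, 5}  B4 = {4, 5, 7}  B5 = {1, 4, 8}  B6 = {2, 3, 4}  B7 = {0, 1, 8}  B8 = {3, 4, 6}
Tree: B1–B2, B2–B3, B1–B4, B2–B5, B3–B6, B5–B7, B3–B8
Every bag has size at most 3, so the width is 3 − 1 = 2 and tw(G) ≤ 2. Conversely, {0, 1, 8} is a clique of size 3, and the vertices of any clique must share a bag in every tree decomposition; so some bag has ≥ 3 vertices and tw(G) ≥ 2. Combining the bounds, tw(G) = 2.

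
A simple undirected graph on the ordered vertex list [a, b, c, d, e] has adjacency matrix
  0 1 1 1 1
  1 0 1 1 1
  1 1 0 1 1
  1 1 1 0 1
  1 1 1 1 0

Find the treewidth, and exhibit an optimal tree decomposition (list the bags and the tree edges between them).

A single bag containing all 5 vertices is trivially a valid decomposition of width 4. Conversely, {a, b, c, d, e} is a clique of size 5, and the vertices of any clique must share a bag in every tree decomposition; so some bag has ≥ 5 vertices and tw(G) ≥ 4. Hence tw(G) = 4 exactly.

Treewidth 4.
One optimal decomposition is:
Bags: B1 = {a, b, c, d, e}
Tree: (single bag)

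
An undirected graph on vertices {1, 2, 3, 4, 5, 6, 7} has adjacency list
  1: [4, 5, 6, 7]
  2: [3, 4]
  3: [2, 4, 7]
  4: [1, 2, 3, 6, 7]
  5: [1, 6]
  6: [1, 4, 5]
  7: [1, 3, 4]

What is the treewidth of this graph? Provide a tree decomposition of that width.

The largest bag has 3 vertices, giving width 2; this decomposition certifies tw(G) ≤ 2. For the lower bound, the 3 vertices {1, 4, 6} are pairwise adjacent, and any tree decomposition puts a clique entirely inside one bag — forcing width ≥ 2. Hence tw(G) = 2 exactly.

Treewidth 2.
One such decomposition:
Bags: B1 = {1, 4, 7}  B2 = {1, 4, 6}  B3 = {3, 4, 7}  B4 = {1, 5, 6}  B5 = {2, 3, 4}
Tree: B1–B2, B1–B3, B2–B4, B3–B5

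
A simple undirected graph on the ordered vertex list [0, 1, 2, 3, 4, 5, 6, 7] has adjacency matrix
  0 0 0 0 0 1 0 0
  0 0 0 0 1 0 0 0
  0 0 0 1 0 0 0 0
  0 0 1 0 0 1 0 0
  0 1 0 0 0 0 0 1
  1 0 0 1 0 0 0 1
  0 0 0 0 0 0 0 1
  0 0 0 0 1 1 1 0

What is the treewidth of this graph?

A width-1 tree decomposition is:
Bags: B1 = {3, 5}  B2 = {5, 7}  B3 = {4, 7}  B4 = {2, 3}  B5 = {6, 7}  B6 = {1, 4}  B7 = {0, 5}
Tree: B1–B2, B2–B3, B1–B4, B3–B5, B3–B6, B2–B7
The largest bag has 2 vertices, giving width 1; this decomposition certifies tw(G) ≤ 1. G has an edge, so its treewidth is at least 1. Hence tw(G) = 1 exactly.

1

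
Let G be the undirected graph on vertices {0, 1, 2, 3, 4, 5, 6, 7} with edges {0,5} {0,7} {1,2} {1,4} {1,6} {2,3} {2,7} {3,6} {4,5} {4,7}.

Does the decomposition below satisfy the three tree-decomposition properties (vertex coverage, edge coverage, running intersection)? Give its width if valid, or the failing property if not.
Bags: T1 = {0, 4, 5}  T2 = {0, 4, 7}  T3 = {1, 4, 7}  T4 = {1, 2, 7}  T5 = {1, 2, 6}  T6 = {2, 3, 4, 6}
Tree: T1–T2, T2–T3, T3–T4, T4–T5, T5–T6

No — bags containing vertex 4 are not connected in the tree.

A tree decomposition must satisfy three properties: every vertex lies in some bag; for every edge, both endpoints lie together in some bag; and for every vertex, the bags containing it form a connected subtree. Here bags containing vertex 4 are not connected in the tree, so the decomposition is invalid.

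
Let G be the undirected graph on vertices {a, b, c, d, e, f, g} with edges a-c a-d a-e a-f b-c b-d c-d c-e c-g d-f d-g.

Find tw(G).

2

A width-2 tree decomposition is:
Bags: B1 = {a, c, e}  B2 = {a, c, d}  B3 = {a, d, f}  B4 = {b, c, d}  B5 = {c, d, g}
Tree: B1–B2, B2–B3, B2–B4, B4–B5
Every bag has size at most 3, so the width is 3 − 1 = 2 and tw(G) ≤ 2. On the other hand G contains the 3-clique {c, d, g}. A clique must lie in a single bag of any decomposition, so no decomposition can have width below 2. Combining the bounds, tw(G) = 2.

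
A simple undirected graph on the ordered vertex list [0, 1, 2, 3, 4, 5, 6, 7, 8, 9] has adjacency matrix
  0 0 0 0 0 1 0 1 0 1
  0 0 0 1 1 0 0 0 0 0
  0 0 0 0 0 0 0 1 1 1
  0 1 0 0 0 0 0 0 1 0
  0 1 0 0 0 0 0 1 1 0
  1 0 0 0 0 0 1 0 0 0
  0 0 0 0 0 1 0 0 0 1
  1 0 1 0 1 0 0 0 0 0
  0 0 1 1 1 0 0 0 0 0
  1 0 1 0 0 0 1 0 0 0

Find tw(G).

2

A width-2 tree decomposition is:
Bags: B1 = {5, 6, 9}  B2 = {0, 5, 9}  B3 = {0, 2, 9}  B4 = {0, 2, 7}  B5 = {2, 7, 8}  B6 = {4, 7, 8}  B7 = {3, 4, 8}  B8 = {1, 3, 4}
Tree: B1–B2, B2–B3, B3–B4, B4–B5, B5–B6, B6–B7, B7–B8
Each bag holds 3 vertices, so the decomposition has width 2, which upper-bounds the treewidth. Since 6–5–0–9–6 is a cycle in G, G is not acyclic. Forests are exactly the graphs of treewidth ≤ 1, so tw(G) ≥ 2. Hence tw(G) = 2 exactly.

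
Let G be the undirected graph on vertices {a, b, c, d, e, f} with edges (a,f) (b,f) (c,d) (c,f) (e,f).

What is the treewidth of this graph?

A width-1 tree decomposition is:
Bags: B1 = {b, f}  B2 = {c, f}  B3 = {e, f}  B4 = {c, d}  B5 = {a, f}
Tree: B1–B2, B2–B3, B2–B4, B2–B5
Each bag holds 2 vertices, so the decomposition has width 1, which upper-bounds the treewidth. G has an edge, so its treewidth is at least 1. Combining the bounds, tw(G) = 1.

1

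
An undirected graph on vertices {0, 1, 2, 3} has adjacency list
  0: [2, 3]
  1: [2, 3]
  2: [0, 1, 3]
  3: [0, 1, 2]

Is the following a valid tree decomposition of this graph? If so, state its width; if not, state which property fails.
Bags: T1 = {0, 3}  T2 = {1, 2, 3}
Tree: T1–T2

A tree decomposition must satisfy three properties: every vertex lies in some bag; for every edge, both endpoints lie together in some bag; and for every vertex, the bags containing it form a connected subtree. Here edge (2,0) lies in no bag, so the decomposition is invalid.

No — edge (2,0) lies in no bag.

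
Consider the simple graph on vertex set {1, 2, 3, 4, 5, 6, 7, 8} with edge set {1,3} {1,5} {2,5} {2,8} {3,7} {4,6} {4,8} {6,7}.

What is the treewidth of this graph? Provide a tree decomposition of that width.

Every bag has size at most 3, so the width is 3 − 1 = 2 and tw(G) ≤ 2. The edges 4–8–2–5–1–3–7–6–4 form a cycle, so G is not a tree and its treewidth is at least 2. Hence tw(G) = 2 exactly.

Treewidth 2.
Bags: B1 = {2, 4, 8}  B2 = {2, 4, 5}  B3 = {1, 4, 5}  B4 = {1, 3, 4}  B5 = {3, 4, 7}  B6 = {4, 6, 7}
Tree: B1–B2, B2–B3, B3–B4, B4–B5, B5–B6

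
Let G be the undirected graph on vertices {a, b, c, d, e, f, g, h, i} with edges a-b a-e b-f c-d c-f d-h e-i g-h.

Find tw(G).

1

A width-1 tree decomposition is:
Bags: B1 = {e, i}  B2 = {a, e}  B3 = {a, b}  B4 = {b, f}  B5 = {c, f}  B6 = {c, d}  B7 = {d, h}  B8 = {g, h}
Tree: B1–B2, B2–B3, B3–B4, B4–B5, B5–B6, B6–B7, B7–B8
Every bag has size at most 2, so the width is 2 − 1 = 1 and tw(G) ≤ 1. G has an edge, so its treewidth is at least 1. Hence tw(G) = 1 exactly.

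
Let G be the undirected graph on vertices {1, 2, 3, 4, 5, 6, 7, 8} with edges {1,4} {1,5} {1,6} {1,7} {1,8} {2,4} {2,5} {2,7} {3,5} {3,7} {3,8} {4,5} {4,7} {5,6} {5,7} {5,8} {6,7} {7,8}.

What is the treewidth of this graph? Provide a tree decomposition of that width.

Treewidth 3.
One optimal decomposition is:
Bags: B1 = {3, 5, 7, 8}  B2 = {1, 5, 7, 8}  B3 = {1, 4, 5, 7}  B4 = {1, 5, 6, 7}  B5 = {2, 4, 5, 7}
Tree: B1–B2, B2–B3, B2–B4, B3–B5

Each bag holds 4 vertices, so the decomposition has width 3, which upper-bounds the treewidth. For the lower bound, the 4 vertices {1, 5, 7, 8} are pairwise adjacent, and any tree decomposition puts a clique entirely inside one bag — forcing width ≥ 3. Combining the bounds, tw(G) = 3.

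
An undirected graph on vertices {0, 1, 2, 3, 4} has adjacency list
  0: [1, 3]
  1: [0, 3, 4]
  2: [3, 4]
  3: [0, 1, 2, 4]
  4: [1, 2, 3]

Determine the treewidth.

2

A width-2 tree decomposition is:
Bags: B1 = {2, 3, 4}  B2 = {1, 3, 4}  B3 = {0, 1, 3}
Tree: B1–B2, B2–B3
Every bag has size at most 3, so the width is 3 − 1 = 2 and tw(G) ≤ 2. On the other hand G contains the 3-clique {0, 1, 3}. A clique must lie in a single bag of any decomposition, so no decomposition can have width below 2. Therefore the treewidth is 2.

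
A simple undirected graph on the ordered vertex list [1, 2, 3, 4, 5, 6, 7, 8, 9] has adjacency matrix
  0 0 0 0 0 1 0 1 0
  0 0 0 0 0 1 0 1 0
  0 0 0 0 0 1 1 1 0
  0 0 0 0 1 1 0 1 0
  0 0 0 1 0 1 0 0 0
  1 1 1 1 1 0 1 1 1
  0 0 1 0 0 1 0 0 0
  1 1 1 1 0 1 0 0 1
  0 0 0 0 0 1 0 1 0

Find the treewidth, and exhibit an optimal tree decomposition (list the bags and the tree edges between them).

Each bag holds 3 vertices, so the decomposition has width 2, which upper-bounds the treewidth. Conversely, {1, 6, 8} is a clique of size 3, and the vertices of any clique must share a bag in every tree decomposition; so some bag has ≥ 3 vertices and tw(G) ≥ 2. The upper and lower bounds meet at 2, so that is the treewidth.

Treewidth 2.
Bags: B1 = {4, 6, 8}  B2 = {3, 6, 8}  B3 = {4, 5, 6}  B4 = {2, 6, 8}  B5 = {3, 6, 7}  B6 = {1, 6, 8}  B7 = {6, 8, 9}
Tree: B1–B2, B1–B3, B1–B4, B2–B5, B2–B6, B4–B7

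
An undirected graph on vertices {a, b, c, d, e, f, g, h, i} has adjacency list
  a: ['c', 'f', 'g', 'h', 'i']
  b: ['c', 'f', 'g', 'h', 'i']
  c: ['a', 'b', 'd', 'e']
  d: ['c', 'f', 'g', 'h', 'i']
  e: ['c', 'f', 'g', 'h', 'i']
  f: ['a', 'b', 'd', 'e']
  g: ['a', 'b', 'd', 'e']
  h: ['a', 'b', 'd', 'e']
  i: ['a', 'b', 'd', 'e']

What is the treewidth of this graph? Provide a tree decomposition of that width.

Treewidth 4.
One optimal decomposition is:
Bags: B1 = {a, b, d, e, f}  B2 = {a, b, d, e, i}  B3 = {a, b, d, e, h}  B4 = {a, b, c, d, e}  B5 = {a, b, d, e, g}
Tree: B1–B2, B2–B3, B3–B4, B4–B5

Each bag holds 5 vertices, so the decomposition has width 4, which upper-bounds the treewidth. For the lower bound: the 5 vertex sets {d,f}, {b,i}, {a,h}, {e}, {c} are disjoint, each induces a connected subgraph, and every pair is joined by at least one edge of G. Contracting each set to a single vertex therefore yields K_{5} as a minor, and since treewidth is minor-monotone, tw(G) ≥ tw(K_{5}) = 4. Combining the bounds, tw(G) = 4.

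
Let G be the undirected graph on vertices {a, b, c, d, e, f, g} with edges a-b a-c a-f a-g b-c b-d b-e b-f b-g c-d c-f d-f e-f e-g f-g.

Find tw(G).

A width-3 tree decomposition is:
Bags: B1 = {a, b, f, g}  B2 = {a, b, c, f}  B3 = {b, c, d, f}  B4 = {b, e, f, g}
Tree: B1–B2, B2–B3, B1–B4
Every bag has size at most 4, so the width is 4 − 1 = 3 and tw(G) ≤ 3. For the lower bound, the 4 vertices {b, c, d, f} are pairwise adjacent, and any tree decomposition puts a clique entirely inside one bag — forcing width ≥ 3. The upper and lower bounds meet at 3, so that is the treewidth.

3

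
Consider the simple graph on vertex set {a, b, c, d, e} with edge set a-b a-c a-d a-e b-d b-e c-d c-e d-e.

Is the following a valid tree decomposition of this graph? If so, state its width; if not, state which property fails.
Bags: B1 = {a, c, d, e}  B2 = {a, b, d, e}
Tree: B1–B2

Yes; width 3.

Vertex coverage: the bags together contain {a, b, c, d, e}, the full vertex set. Edge coverage: each edge of G has both endpoints in at least one bag. Running intersection: for every vertex, the bags containing it form a connected subtree. All three properties hold, so this is a valid tree decomposition of width max|bag| − 1 = 3, and hence tw(G) ≤ 3.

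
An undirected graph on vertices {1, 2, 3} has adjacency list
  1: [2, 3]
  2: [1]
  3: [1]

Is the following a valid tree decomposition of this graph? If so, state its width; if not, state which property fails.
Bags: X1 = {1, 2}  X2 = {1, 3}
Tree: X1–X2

Checking the three conditions: (i) the bags cover all of {1, 2, 3}; (ii) for each edge, some bag contains both endpoints; (iii) the bags containing any fixed vertex form a subtree. All hold, so the decomposition is valid with width 2 − 1 = 1.

Yes; width 1.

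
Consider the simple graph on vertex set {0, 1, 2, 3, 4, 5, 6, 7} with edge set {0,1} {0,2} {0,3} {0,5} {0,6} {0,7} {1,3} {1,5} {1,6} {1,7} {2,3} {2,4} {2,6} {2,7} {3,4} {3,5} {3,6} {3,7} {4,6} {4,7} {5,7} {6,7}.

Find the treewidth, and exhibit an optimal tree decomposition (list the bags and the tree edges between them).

The largest bag has 5 vertices, giving width 4; this decomposition certifies tw(G) ≤ 4. For the lower bound, the 5 vertices {0, 1, 3, 5, 7} are pairwise adjacent, and any tree decomposition puts a clique entirely inside one bag — forcing width ≥ 4. Hence tw(G) = 4 exactly.

Treewidth 4.
One optimal decomposition is:
Bags: B1 = {0, 2, 3, 6, 7}  B2 = {2, 3, 4, 6, 7}  B3 = {0, 1, 3, 6, 7}  B4 = {0, 1, 3, 5, 7}
Tree: B1–B2, B1–B3, B3–B4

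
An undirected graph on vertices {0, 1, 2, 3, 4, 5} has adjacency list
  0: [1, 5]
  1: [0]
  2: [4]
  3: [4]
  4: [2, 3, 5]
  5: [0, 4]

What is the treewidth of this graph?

A width-1 tree decomposition is:
Bags: B1 = {0, 5}  B2 = {4, 5}  B3 = {3, 4}  B4 = {2, 4}  B5 = {0, 1}
Tree: B1–B2, B2–B3, B3–B4, B1–B5
Each bag holds 2 vertices, so the decomposition has width 1, which upper-bounds the treewidth. G has an edge, so its treewidth is at least 1. Therefore the treewidth is 1.

1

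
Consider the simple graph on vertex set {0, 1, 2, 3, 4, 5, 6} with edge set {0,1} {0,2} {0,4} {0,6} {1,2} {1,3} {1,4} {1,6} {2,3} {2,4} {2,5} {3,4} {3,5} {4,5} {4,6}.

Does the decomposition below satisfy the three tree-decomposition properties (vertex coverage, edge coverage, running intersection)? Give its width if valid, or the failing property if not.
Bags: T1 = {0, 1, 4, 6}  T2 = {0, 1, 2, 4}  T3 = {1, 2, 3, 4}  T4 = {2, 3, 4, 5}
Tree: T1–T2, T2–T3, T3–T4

Vertex coverage: the bags together contain {0, 1, 2, 3, 4, 5, 6}, the full vertex set. Edge coverage: each edge of G has both endpoints in at least one bag. Running intersection: for every vertex, the bags containing it form a connected subtree. All three properties hold, so this is a valid tree decomposition of width max|bag| − 1 = 3, and hence tw(G) ≤ 3.

Yes; width 3.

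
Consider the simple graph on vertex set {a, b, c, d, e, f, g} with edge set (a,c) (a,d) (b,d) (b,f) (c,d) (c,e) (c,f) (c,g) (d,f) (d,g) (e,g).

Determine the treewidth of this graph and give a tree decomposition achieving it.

Treewidth 2.
One such decomposition:
Bags: B1 = {a, c, d}  B2 = {c, d, f}  B3 = {c, d, g}  B4 = {c, e, g}  B5 = {b, d, f}
Tree: B1–B2, B1–B3, B3–B4, B2–B5

The largest bag has 3 vertices, giving width 2; this decomposition certifies tw(G) ≤ 2. For the lower bound, the 3 vertices {c, d, g} are pairwise adjacent, and any tree decomposition puts a clique entirely inside one bag — forcing width ≥ 2. Therefore the treewidth is 2.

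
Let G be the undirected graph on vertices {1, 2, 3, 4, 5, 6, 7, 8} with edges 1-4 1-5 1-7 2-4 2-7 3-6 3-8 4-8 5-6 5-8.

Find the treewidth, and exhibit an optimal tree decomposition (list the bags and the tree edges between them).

Each bag holds 3 vertices, so the decomposition has width 2, which upper-bounds the treewidth. The edges 7–2–4–1–7 form a cycle, so G is not a tree and its treewidth is at least 2. Combining the bounds, tw(G) = 2.

Treewidth 2.
One such decomposition:
Bags: B1 = {1, 2, 7}  B2 = {1, 2, 4}  B3 = {1, 4, 5}  B4 = {4, 5, 8}  B5 = {5, 6, 8}  B6 = {3, 6, 8}
Tree: B1–B2, B2–B3, B3–B4, B4–B5, B5–B6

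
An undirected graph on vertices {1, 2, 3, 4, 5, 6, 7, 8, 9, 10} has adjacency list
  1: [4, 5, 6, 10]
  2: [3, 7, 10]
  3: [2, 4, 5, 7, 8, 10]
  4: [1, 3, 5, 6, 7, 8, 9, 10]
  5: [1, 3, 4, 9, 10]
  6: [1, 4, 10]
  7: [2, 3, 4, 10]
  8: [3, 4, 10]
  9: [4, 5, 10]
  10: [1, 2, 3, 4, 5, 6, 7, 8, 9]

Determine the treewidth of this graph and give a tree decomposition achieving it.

Treewidth 3.
One optimal decomposition is:
Bags: B1 = {3, 4, 5, 10}  B2 = {4, 5, 9, 10}  B3 = {3, 4, 8, 10}  B4 = {1, 4, 5, 10}  B5 = {1, 4, 6, 10}  B6 = {3, 4, 7, 10}  B7 = {2, 3, 7, 10}
Tree: B1–B2, B1–B3, B1–B4, B4–B5, B1–B6, B6–B7

Every bag has size at most 4, so the width is 4 − 1 = 3 and tw(G) ≤ 3. On the other hand G contains the 4-clique {2, 3, 7, 10}. A clique must lie in a single bag of any decomposition, so no decomposition can have width below 3. The upper and lower bounds meet at 3, so that is the treewidth.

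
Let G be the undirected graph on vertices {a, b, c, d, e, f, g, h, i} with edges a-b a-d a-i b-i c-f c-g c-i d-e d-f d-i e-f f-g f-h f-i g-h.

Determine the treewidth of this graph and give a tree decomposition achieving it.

Treewidth 2.
One optimal decomposition is:
Bags: B1 = {d, f, i}  B2 = {c, f, i}  B3 = {c, f, g}  B4 = {d, e, f}  B5 = {f, g, h}  B6 = {a, d, i}  B7 = {a, b, i}
Tree: B1–B2, B2–B3, B1–B4, B3–B5, B1–B6, B6–B7

The largest bag has 3 vertices, giving width 2; this decomposition certifies tw(G) ≤ 2. Conversely, {a, d, i} is a clique of size 3, and the vertices of any clique must share a bag in every tree decomposition; so some bag has ≥ 3 vertices and tw(G) ≥ 2. Therefore the treewidth is 2.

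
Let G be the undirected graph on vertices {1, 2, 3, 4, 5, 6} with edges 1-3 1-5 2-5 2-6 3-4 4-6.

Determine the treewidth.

2

A width-2 tree decomposition is:
Bags: B1 = {1, 3, 5}  B2 = {2, 3, 5}  B3 = {2, 3, 6}  B4 = {3, 4, 6}
Tree: B1–B2, B2–B3, B3–B4
The largest bag has 3 vertices, giving width 2; this decomposition certifies tw(G) ≤ 2. Since 3–1–5–2–6–4–3 is a cycle in G, G is not acyclic. Forests are exactly the graphs of treewidth ≤ 1, so tw(G) ≥ 2. The upper and lower bounds meet at 2, so that is the treewidth.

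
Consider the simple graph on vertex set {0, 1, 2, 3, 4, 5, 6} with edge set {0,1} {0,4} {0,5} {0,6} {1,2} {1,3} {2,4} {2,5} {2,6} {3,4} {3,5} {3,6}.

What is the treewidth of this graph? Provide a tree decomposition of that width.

Treewidth 3.
One optimal decomposition is:
Bags: B1 = {0, 2, 3, 5}  B2 = {0, 2, 3, 6}  B3 = {0, 2, 3, 4}  B4 = {0, 1, 2, 3}
Tree: B1–B2, B2–B3, B3–B4

Each bag holds 4 vertices, so the decomposition has width 3, which upper-bounds the treewidth. For the lower bound: the 4 vertex sets {3,5}, {2,6}, {0}, {4} are disjoint, each induces a connected subgraph, and every pair is joined by at least one edge of G. Contracting each set to a single vertex therefore yields K_{4} as a minor, and since treewidth is minor-monotone, tw(G) ≥ tw(K_{4}) = 3. The upper and lower bounds meet at 3, so that is the treewidth.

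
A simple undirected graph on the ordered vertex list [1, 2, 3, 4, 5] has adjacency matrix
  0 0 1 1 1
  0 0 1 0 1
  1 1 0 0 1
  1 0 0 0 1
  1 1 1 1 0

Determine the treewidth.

A width-2 tree decomposition is:
Bags: B1 = {1, 3, 5}  B2 = {2, 3, 5}  B3 = {1, 4, 5}
Tree: B1–B2, B1–B3
Each bag holds 3 vertices, so the decomposition has width 2, which upper-bounds the treewidth. On the other hand G contains the 3-clique {1, 3, 5}. A clique must lie in a single bag of any decomposition, so no decomposition can have width below 2. Therefore the treewidth is 2.

2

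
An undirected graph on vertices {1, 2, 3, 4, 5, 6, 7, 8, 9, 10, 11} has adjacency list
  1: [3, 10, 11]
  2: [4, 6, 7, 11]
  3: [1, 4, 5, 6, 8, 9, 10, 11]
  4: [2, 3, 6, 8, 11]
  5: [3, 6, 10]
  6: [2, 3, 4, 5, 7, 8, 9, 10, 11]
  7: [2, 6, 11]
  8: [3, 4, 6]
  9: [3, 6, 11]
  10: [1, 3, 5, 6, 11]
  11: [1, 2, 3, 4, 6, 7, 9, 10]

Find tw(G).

3

A width-3 tree decomposition is:
Bags: B1 = {3, 6, 9, 11}  B2 = {3, 4, 6, 11}  B3 = {3, 6, 10, 11}  B4 = {2, 4, 6, 11}  B5 = {3, 4, 6, 8}  B6 = {1, 3, 10, 11}  B7 = {3, 5, 6, 10}  B8 = {2, 6, 7, 11}
Tree: B1–B2, B2–B3, B2–B4, B2–B5, B3–B6, B3–B7, B4–B8
Each bag holds 4 vertices, so the decomposition has width 3, which upper-bounds the treewidth. Conversely, {1, 3, 10, 11} is a clique of size 4, and the vertices of any clique must share a bag in every tree decomposition; so some bag has ≥ 4 vertices and tw(G) ≥ 3. Hence tw(G) = 3 exactly.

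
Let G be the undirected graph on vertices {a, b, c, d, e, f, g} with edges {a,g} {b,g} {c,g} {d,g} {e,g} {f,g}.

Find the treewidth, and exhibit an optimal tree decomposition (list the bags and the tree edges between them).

The largest bag has 2 vertices, giving width 1; this decomposition certifies tw(G) ≤ 1. Any graph with an edge has treewidth ≥ 1, and G has the edge b–g. Hence tw(G) = 1 exactly.

Treewidth 1.
One optimal decomposition is:
Bags: B1 = {b, g}  B2 = {d, g}  B3 = {e, g}  B4 = {a, g}  B5 = {f, g}  B6 = {c, g}
Tree: B1–B2, B2–B3, B1–B4, B4–B5, B4–B6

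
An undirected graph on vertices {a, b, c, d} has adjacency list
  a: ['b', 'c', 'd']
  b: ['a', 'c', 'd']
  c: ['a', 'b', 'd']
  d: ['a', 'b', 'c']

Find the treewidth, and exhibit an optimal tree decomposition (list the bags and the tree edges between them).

Treewidth 3.
One such decomposition:
Bags: B1 = {a, b, c, d}
Tree: (single bag)

A single bag containing all 4 vertices is trivially a valid decomposition of width 3. For the lower bound, the 4 vertices {a, b, c, d} are pairwise adjacent, and any tree decomposition puts a clique entirely inside one bag — forcing width ≥ 3. Combining the bounds, tw(G) = 3.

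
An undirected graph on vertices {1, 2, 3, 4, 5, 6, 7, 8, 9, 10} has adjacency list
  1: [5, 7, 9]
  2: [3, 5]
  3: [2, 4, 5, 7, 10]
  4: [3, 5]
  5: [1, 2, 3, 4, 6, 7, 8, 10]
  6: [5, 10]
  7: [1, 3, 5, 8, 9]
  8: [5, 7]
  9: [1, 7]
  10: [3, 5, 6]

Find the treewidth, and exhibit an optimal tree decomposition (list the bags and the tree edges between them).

The largest bag has 3 vertices, giving width 2; this decomposition certifies tw(G) ≤ 2. For the lower bound, the 3 vertices {1, 7, 9} are pairwise adjacent, and any tree decomposition puts a clique entirely inside one bag — forcing width ≥ 2. Combining the bounds, tw(G) = 2.

Treewidth 2.
One such decomposition:
Bags: B1 = {3, 5, 7}  B2 = {1, 5, 7}  B3 = {3, 5, 10}  B4 = {5, 6, 10}  B5 = {3, 4, 5}  B6 = {1, 7, 9}  B7 = {5, 7, 8}  B8 = {2, 3, 5}
Tree: B1–B2, B1–B3, B3–B4, B1–B5, B2–B6, B2–B7, B3–B8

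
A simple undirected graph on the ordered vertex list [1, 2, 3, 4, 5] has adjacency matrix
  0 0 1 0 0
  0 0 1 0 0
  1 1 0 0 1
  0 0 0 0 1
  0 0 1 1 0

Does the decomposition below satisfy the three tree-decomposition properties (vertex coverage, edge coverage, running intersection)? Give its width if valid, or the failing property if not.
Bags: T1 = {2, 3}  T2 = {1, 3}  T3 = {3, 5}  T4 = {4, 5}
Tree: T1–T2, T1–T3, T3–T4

Yes; width 1.

Checking the three conditions: (i) the bags cover all of {1, 2, 3, 4, 5}; (ii) for each edge, some bag contains both endpoints; (iii) the bags containing any fixed vertex form a subtree. All hold, so the decomposition is valid with width 2 − 1 = 1.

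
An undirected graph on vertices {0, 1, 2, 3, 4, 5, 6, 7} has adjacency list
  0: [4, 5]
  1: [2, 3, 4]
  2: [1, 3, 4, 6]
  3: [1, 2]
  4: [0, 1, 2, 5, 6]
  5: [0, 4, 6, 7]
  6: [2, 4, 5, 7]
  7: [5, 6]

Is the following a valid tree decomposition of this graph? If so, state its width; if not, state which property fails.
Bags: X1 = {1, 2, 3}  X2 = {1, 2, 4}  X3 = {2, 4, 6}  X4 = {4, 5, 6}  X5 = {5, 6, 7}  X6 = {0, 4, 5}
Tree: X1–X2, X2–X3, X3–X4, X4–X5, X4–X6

Yes; width 2.

Every vertex of G appears in some bag (union = {0, 1, 2, 3, 4, 5, 6, 7}); every edge is covered by a bag; and for each vertex v the set of bags containing v is connected in the bag tree. The decomposition is therefore valid. The largest bag has 3 vertices, so the width is 2.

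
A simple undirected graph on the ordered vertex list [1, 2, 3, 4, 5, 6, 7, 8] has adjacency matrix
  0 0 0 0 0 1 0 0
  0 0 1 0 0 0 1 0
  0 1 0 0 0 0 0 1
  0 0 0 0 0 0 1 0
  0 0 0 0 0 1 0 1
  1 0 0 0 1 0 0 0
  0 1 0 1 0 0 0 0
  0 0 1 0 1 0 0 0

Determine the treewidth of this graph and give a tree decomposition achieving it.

Every bag has size at most 2, so the width is 2 − 1 = 1 and tw(G) ≤ 1. Since G has at least one edge (e.g. 4–7), it is not an edgeless graph, so tw(G) ≥ 1. Combining the bounds, tw(G) = 1.

Treewidth 1.
One optimal decomposition is:
Bags: B1 = {4, 7}  B2 = {2, 7}  B3 = {2, 3}  B4 = {3, 8}  B5 = {5, 8}  B6 = {5, 6}  B7 = {1, 6}
Tree: B1–B2, B2–B3, B3–B4, B4–B5, B5–B6, B6–B7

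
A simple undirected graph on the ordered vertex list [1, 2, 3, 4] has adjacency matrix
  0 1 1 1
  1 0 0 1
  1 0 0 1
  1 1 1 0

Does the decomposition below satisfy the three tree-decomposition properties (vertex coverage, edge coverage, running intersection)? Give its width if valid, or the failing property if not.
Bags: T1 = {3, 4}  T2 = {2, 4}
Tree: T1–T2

No — vertex 1 appears in no bag.

A tree decomposition must satisfy three properties: every vertex lies in some bag; for every edge, both endpoints lie together in some bag; and for every vertex, the bags containing it form a connected subtree. Here vertex 1 appears in no bag, so the decomposition is invalid.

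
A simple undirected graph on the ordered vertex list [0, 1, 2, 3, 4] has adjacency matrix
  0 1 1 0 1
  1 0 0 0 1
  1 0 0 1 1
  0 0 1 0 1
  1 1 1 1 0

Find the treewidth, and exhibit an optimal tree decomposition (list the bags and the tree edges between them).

Treewidth 2.
One optimal decomposition is:
Bags: B1 = {0, 1, 4}  B2 = {0, 2, 4}  B3 = {2, 3, 4}
Tree: B1–B2, B2–B3

Every bag has size at most 3, so the width is 3 − 1 = 2 and tw(G) ≤ 2. For the lower bound, the 3 vertices {0, 1, 4} are pairwise adjacent, and any tree decomposition puts a clique entirely inside one bag — forcing width ≥ 2. Hence tw(G) = 2 exactly.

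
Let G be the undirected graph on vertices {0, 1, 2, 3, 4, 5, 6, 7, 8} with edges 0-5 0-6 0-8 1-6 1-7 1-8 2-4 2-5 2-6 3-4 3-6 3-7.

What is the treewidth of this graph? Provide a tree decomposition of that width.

Every bag has size at most 4, so the width is 4 − 1 = 3 and tw(G) ≤ 3. For the lower bound: the 4 vertex sets {1,7,8}, {3}, {6}, {0,2,4,5} are disjoint, each induces a connected subgraph, and every pair is joined by at least one edge of G. Contracting each set to a single vertex therefore yields K_{4} as a minor, and since treewidth is minor-monotone, tw(G) ≥ tw(K_{4}) = 3. Hence tw(G) = 3 exactly.

Treewidth 3.
One optimal decomposition is:
Bags: B1 = {1, 3, 7, 8}  B2 = {1, 3, 6, 8}  B3 = {0, 3, 6, 8}  B4 = {0, 3, 4, 6}  B5 = {0, 2, 4, 6}  B6 = {0, 2, 4, 5}
Tree: B1–B2, B2–B3, B3–B4, B4–B5, B5–B6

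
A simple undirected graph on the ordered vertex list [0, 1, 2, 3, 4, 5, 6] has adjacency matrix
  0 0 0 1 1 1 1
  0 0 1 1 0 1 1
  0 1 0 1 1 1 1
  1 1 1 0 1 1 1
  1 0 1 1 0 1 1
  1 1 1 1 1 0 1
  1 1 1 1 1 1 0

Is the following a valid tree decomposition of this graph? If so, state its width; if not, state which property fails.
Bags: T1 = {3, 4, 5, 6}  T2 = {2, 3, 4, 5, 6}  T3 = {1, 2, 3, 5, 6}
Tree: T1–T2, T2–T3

No — vertex 0 appears in no bag.

A tree decomposition must satisfy three properties: every vertex lies in some bag; for every edge, both endpoints lie together in some bag; and for every vertex, the bags containing it form a connected subtree. Here vertex 0 appears in no bag, so the decomposition is invalid.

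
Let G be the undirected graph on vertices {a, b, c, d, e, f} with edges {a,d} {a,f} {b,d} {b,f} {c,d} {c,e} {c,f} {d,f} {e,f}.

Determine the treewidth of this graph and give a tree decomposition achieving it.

The largest bag has 3 vertices, giving width 2; this decomposition certifies tw(G) ≤ 2. Conversely, {c, d, f} is a clique of size 3, and the vertices of any clique must share a bag in every tree decomposition; so some bag has ≥ 3 vertices and tw(G) ≥ 2. Therefore the treewidth is 2.

Treewidth 2.
One such decomposition:
Bags: B1 = {c, e, f}  B2 = {c, d, f}  B3 = {a, d, f}  B4 = {b, d, f}
Tree: B1–B2, B2–B3, B3–B4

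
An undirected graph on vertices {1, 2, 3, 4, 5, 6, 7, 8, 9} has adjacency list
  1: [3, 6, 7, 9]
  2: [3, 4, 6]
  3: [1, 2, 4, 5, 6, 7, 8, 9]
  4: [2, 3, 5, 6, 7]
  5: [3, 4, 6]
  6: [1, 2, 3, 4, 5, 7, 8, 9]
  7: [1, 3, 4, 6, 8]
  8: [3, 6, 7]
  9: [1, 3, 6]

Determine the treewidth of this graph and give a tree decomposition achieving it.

Treewidth 3.
One such decomposition:
Bags: B1 = {3, 4, 6, 7}  B2 = {2, 3, 4, 6}  B3 = {3, 4, 5, 6}  B4 = {1, 3, 6, 7}  B5 = {1, 3, 6, 9}  B6 = {3, 6, 7, 8}
Tree: B1–B2, B2–B3, B1–B4, B4–B5, B1–B6

Every bag has size at most 4, so the width is 4 − 1 = 3 and tw(G) ≤ 3. Conversely, {3, 6, 7, 8} is a clique of size 4, and the vertices of any clique must share a bag in every tree decomposition; so some bag has ≥ 4 vertices and tw(G) ≥ 3. Therefore the treewidth is 3.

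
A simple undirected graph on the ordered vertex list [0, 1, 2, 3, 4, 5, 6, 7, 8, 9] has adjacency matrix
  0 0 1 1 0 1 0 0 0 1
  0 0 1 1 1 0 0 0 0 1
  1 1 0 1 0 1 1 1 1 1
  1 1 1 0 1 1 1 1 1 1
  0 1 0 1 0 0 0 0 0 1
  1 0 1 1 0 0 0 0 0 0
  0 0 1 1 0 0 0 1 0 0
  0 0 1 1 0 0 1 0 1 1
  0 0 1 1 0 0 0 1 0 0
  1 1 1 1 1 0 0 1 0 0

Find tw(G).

A width-3 tree decomposition is:
Bags: B1 = {1, 2, 3, 9}  B2 = {0, 2, 3, 9}  B3 = {2, 3, 7, 9}  B4 = {0, 2, 3, 5}  B5 = {1, 3, 4, 9}  B6 = {2, 3, 7, 8}  B7 = {2, 3, 6, 7}
Tree: B1–B2, B2–B3, B2–B4, B1–B5, B3–B6, B6–B7
Each bag holds 4 vertices, so the decomposition has width 3, which upper-bounds the treewidth. On the other hand G contains the 4-clique {0, 2, 3, 9}. A clique must lie in a single bag of any decomposition, so no decomposition can have width below 3. Combining the bounds, tw(G) = 3.

3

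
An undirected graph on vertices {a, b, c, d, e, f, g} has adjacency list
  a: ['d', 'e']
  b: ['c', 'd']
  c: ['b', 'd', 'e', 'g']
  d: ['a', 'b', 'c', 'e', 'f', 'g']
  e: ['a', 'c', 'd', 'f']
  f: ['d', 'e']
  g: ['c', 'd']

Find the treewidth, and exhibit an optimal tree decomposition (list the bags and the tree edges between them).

Each bag holds 3 vertices, so the decomposition has width 2, which upper-bounds the treewidth. For the lower bound, the 3 vertices {a, d, e} are pairwise adjacent, and any tree decomposition puts a clique entirely inside one bag — forcing width ≥ 2. Hence tw(G) = 2 exactly.

Treewidth 2.
One such decomposition:
Bags: B1 = {d, e, f}  B2 = {c, d, e}  B3 = {b, c, d}  B4 = {a, d, e}  B5 = {c, d, g}
Tree: B1–B2, B2–B3, B2–B4, B3–B5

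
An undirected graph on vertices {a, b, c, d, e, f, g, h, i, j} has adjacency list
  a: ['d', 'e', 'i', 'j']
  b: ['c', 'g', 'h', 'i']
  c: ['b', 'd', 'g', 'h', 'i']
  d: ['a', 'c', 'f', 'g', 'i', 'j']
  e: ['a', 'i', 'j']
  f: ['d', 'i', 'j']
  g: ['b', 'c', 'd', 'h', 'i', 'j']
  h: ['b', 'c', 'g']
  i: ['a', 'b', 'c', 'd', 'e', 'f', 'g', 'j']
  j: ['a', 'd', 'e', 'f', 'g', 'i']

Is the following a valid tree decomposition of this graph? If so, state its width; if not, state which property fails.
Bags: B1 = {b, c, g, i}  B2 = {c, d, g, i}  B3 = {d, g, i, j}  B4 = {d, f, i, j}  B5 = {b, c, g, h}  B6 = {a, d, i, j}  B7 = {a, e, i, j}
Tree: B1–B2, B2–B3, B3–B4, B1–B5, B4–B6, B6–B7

Yes; width 3.

Vertex coverage: the bags together contain {a, b, c, d, e, f, g, h, i, j}, the full vertex set. Edge coverage: each edge of G has both endpoints in at least one bag. Running intersection: for every vertex, the bags containing it form a connected subtree. All three properties hold, so this is a valid tree decomposition of width max|bag| − 1 = 3, and hence tw(G) ≤ 3.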